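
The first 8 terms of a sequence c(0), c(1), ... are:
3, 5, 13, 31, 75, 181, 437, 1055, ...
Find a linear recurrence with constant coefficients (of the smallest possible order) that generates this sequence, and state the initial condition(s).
Look for the lowest-order linear relation among consecutive terms.
Observation: c(n) - 2·c(n-1) - (1)·c(n-2) = 0 holds for the shown terms, and no order-1 relation c(n) = α·c(n-1) + β fits.
Check at n=3: 2·13 + (1)·5 = 31. ✓

c(n) = 2c(n-1) + c(n-2), c(0) = 3, c(1) = 5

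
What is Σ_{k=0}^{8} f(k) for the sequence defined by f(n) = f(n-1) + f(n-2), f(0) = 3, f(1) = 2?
Computing the sequence terms: 3, 2, 5, 7, 12, 19, 31, 50, 81
Adding these values together:

210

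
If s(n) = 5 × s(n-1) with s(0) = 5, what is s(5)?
Computing step by step:
s(0) = 5
s(1) = 5 × 5 = 25
s(2) = 5 × 25 = 125
s(3) = 5 × 125 = 625
s(4) = 5 × 625 = 3125
s(5) = 5 × 3125 = 15625

15625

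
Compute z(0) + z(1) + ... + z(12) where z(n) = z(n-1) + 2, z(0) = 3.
Computing the sequence terms: 3, 5, 7, 9, 11, 13, 15, 17, 19, 21, 23, 25, 27
Adding these values together:

195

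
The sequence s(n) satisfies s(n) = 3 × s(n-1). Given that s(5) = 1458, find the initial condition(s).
In general s(n) = 3ⁿ · s(0). At n = 5: s(0) = s(5) / 3^5 = 1458 / 243 = 6.

s(0) = 6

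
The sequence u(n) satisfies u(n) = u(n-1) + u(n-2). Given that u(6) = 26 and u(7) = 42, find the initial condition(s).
Work backwards using u(k) = u(k+2) - u(k+1):
u(5) = u(7) - u(6) = 42 - 26 = 16
u(4) = u(6) - u(5) = 26 - 16 = 10
u(3) = u(5) - u(4) = 16 - 10 = 6
u(2) = u(4) - u(3) = 10 - 6 = 4
u(1) = u(3) - u(2) = 6 - 4 = 2
u(0) = u(2) - u(1) = 4 - 2 = 2

u(0) = 2, u(1) = 2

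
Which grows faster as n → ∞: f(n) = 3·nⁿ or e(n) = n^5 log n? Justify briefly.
Comparing growth rates:
Growth-rate hierarchy: log n ≺ any polynomial ≺ any exponential cⁿ (c>1) ≺ n! ≺ nⁿ.
super-exponential nⁿ dominates polynomial degree 5 (with log factor) asymptotically.

f(n) grows faster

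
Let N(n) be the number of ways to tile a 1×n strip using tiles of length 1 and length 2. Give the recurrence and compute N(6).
Condition on the last tile: it has length 1 (leaving a 1×(n-1) strip) or length 2 (leaving a 1×(n-2) strip), so N(n) = N(n-1) + N(n-2) (order-2 linear recurrence).
For 0 ≤ i < 2 only unit tiles fit, so N(i) = 1.
Iterating the recurrence: N(2) = 2, N(3) = 3, N(4) = 5, N(5) = 8, N(6) = 13.

N(n) = N(n-1) + N(n-2), with N(i) = 1 for 0 ≤ i < 2; N(6) = 13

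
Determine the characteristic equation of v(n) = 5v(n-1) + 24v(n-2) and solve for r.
Substitute v(n) = rⁿ and divide through by rⁿ⁻²: r² - 5r - 24 = 0
Factor: (r + 3)(r - 8) = 0, so r = -3, 8.
General solution: v(n) = A·(-3)ⁿ + B·8ⁿ

Characteristic: r² - 5r - 24 = 0, Roots: r = -3, 8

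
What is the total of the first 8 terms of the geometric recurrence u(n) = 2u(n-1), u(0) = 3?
Computing the sequence terms: 3, 6, 12, 24, 48, 96, 192, 384
Adding these values together:

765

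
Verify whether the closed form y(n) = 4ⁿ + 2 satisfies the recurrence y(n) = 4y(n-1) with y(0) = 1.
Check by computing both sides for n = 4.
From the recurrence with y(0) = 1:
  y(0) = 1, y(1) = 4, y(2) = 16, y(3) = 64, y(4) = 256
  so the recurrence gives y(4) = 256.
From the proposed closed form y(n) = 4ⁿ + 2:
  y(4) = 258.
The recurrence gives 256 but the closed form gives 258, so the closed form does not satisfy the recurrence.

No, the closed form is incorrect.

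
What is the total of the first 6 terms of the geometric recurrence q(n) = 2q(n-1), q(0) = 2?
Computing the sequence terms: 2, 4, 8, 16, 32, 64
Adding these values together:

126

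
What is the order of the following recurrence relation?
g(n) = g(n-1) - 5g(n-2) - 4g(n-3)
The order is the largest lag k for which g(n-k) appears. Here the deepest term is g(n-3), so the order is 3.

Order 3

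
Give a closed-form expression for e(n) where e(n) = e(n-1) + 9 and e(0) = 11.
Recurrence: e(n) = e(n-1) + 9, initial: e(0) = 11.
Each step adds 9, so e(n) = e(0) + 9n = 9n + 11.

e(n) = 9n + 11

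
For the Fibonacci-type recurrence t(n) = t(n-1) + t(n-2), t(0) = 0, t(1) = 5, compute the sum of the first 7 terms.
Computing the sequence terms: 0, 5, 5, 10, 15, 25, 40
Adding these values together:

100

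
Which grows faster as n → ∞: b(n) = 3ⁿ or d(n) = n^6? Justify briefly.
Comparing growth rates:
Growth-rate hierarchy: log n ≺ any polynomial ≺ any exponential cⁿ (c>1) ≺ n! ≺ nⁿ.
exponential base 3 dominates polynomial degree 6 asymptotically.

b(n) grows faster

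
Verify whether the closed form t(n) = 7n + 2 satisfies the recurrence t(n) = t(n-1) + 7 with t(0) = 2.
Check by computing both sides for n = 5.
From the recurrence with t(0) = 2:
  t(0) = 2, t(1) = 9, t(2) = 16, t(3) = 23, t(4) = 30, t(5) = 37
  so the recurrence gives t(5) = 37.
From the proposed closed form t(n) = 7n + 2:
  t(5) = 37.
Both sides give 37 at n = 5, and the initial condition(s) match, so the closed form is consistent.

Yes, the closed form is correct.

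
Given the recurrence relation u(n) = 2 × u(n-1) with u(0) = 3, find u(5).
Computing step by step:
u(0) = 3
u(1) = 2 × 3 = 6
u(2) = 2 × 6 = 12
u(3) = 2 × 12 = 24
u(4) = 2 × 24 = 48
u(5) = 2 × 48 = 96

96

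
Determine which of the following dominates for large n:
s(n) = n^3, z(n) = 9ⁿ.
Comparing growth rates:
Growth-rate hierarchy: log n ≺ any polynomial ≺ any exponential cⁿ (c>1) ≺ n! ≺ nⁿ.
exponential base 9 dominates polynomial degree 3 asymptotically.

z(n) grows faster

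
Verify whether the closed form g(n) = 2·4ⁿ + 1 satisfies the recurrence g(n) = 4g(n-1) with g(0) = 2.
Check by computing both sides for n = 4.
From the recurrence with g(0) = 2:
  g(0) = 2, g(1) = 8, g(2) = 32, g(3) = 128, g(4) = 512
  so the recurrence gives g(4) = 512.
From the proposed closed form g(n) = 2·4ⁿ + 1:
  g(4) = 513.
The recurrence gives 512 but the closed form gives 513, so the closed form does not satisfy the recurrence.

No, the closed form is incorrect.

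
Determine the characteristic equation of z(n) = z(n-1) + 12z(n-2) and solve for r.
Substitute z(n) = rⁿ and divide through by rⁿ⁻²: r² - r - 12 = 0
Factor: (r + 3)(r - 4) = 0, so r = -3, 4.
General solution: z(n) = A·(-3)ⁿ + B·4ⁿ

Characteristic: r² - r - 12 = 0, Roots: r = -3, 4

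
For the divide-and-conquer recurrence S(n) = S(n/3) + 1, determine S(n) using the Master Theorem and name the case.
Master Theorem template: S(n) = a·S(n/b) + f(n).
Here: a=1, b=3, f(n)=1
Compute log_b(a) = log_3(1) = 0.
f(n) = 1 = Θ(1). Case 2: S(n) = Θ(log n).

Case 2: S(n) = Θ(log n)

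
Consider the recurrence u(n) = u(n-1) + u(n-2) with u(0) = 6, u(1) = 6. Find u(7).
Computing the sequence terms:
6, 6, 12, 18, 30, 48, 78, 126

126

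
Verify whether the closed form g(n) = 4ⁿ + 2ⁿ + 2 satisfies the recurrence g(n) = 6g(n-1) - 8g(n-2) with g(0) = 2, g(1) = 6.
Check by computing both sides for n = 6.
From the recurrence with g(0) = 2, g(1) = 6:
  g(0) = 2, g(1) = 6, g(2) = 20, g(3) = 72, g(4) = 272, g(5) = 1056, g(6) = 4160
  so the recurrence gives g(6) = 4160.
From the proposed closed form g(n) = 4ⁿ + 2ⁿ + 2:
  g(6) = 4162.
The recurrence gives 4160 but the closed form gives 4162, so the closed form does not satisfy the recurrence.

No, the closed form is incorrect.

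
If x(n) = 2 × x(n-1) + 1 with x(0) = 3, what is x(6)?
Computing step by step:
x(0) = 3
x(1) = 2 × 3 + 1 = 7
x(2) = 2 × 7 + 1 = 15
x(3) = 2 × 15 + 1 = 31
x(4) = 2 × 31 + 1 = 63
x(5) = 2 × 63 + 1 = 127
x(6) = 2 × 127 + 1 = 255

255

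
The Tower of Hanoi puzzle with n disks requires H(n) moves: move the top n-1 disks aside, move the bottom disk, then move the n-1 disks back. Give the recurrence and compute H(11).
Moving n disks = move the top n-1 disks aside (H(n-1) moves) + move the largest disk (1 move) + move the n-1 disks back on top (H(n-1) moves), so H(n) = 2H(n-1) + 1, with H(1) = 1 (a single disk takes one move).
First terms: 1, 3, 7, 15, 31, 63, … — each is one less than a power of 2. Indeed H(n) + 1 = 2(H(n-1) + 1) with H(1) + 1 = 2, so H(n) + 1 = 2ⁿ and H(n) = 2ⁿ - 1.
Hence H(11) = 2^11 - 1 = 2048 - 1 = 2047.

H(n) = 2H(n-1) + 1, H(1) = 1; H(11) = 2047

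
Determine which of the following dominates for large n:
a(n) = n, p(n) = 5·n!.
Comparing growth rates:
Growth-rate hierarchy: log n ≺ any polynomial ≺ any exponential cⁿ (c>1) ≺ n! ≺ nⁿ.
factorial dominates polynomial degree 1 asymptotically.

p(n) grows faster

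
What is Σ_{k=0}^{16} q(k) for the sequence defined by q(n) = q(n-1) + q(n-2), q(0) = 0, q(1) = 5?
Computing the sequence terms: 0, 5, 5, 10, 15, 25, 40, 65, 105, 170, 275, 445, 720, 1165, 1885, 3050, 4935
Adding these values together:

12915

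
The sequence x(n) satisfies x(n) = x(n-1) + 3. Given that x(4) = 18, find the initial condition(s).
x(4) = x(0) + 4·3, so x(0) = 18 - 12 = 6.

x(0) = 6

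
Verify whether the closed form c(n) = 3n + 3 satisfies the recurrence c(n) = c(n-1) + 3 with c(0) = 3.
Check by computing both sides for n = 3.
From the recurrence with c(0) = 3:
  c(0) = 3, c(1) = 6, c(2) = 9, c(3) = 12
  so the recurrence gives c(3) = 12.
From the proposed closed form c(n) = 3n + 3:
  c(3) = 12.
Both sides give 12 at n = 3, and the initial condition(s) match, so the closed form is consistent.

Yes, the closed form is correct.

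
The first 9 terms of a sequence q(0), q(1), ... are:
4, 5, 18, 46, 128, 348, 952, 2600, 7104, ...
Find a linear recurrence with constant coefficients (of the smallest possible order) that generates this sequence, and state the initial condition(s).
Look for the lowest-order linear relation among consecutive terms.
Observation: q(n) - 2·q(n-1) - (2)·q(n-2) = 0 holds for the shown terms, and no order-1 relation q(n) = α·q(n-1) + β fits.
Check at n=3: 2·18 + (2)·5 = 46. ✓

q(n) = 2q(n-1) + 2q(n-2), q(0) = 4, q(1) = 5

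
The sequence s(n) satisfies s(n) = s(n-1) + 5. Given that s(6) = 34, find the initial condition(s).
s(6) = s(0) + 6·5, so s(0) = 34 - 30 = 4.

s(0) = 4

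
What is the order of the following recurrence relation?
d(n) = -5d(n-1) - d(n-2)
The order is the largest lag k for which d(n-k) appears. Here the deepest term is d(n-2), so the order is 2.

Order 2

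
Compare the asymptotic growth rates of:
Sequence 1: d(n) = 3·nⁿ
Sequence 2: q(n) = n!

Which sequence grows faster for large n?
Comparing growth rates:
Growth-rate hierarchy: log n ≺ any polynomial ≺ any exponential cⁿ (c>1) ≺ n! ≺ nⁿ.
super-exponential nⁿ dominates factorial asymptotically.

d(n) grows faster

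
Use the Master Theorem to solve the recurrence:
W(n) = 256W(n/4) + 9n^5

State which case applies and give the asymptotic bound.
Master Theorem template: W(n) = a·W(n/b) + f(n).
Here: a=256, b=4, f(n)=9n^5
Compute log_b(a) = log_4(256) = 4.
f(n) = 9n^5 = Ω(n^(4+ε)) with ε = 1, and the regularity condition holds (a·f(n/b) = (a/b^5)·f(n) with a/b^5 = 4^-1 < 1). Case 3: W(n) = Θ(f(n)) = Θ(n^5).

Case 3: W(n) = Θ(n^5)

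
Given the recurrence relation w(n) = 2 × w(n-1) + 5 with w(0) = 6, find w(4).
Computing step by step:
w(0) = 6
w(1) = 2 × 6 + 5 = 17
w(2) = 2 × 17 + 5 = 39
w(3) = 2 × 39 + 5 = 83
w(4) = 2 × 83 + 5 = 171

171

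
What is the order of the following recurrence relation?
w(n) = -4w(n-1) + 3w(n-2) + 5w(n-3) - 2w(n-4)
The order is the largest lag k for which w(n-k) appears. Here the deepest term is w(n-4), so the order is 4.

Order 4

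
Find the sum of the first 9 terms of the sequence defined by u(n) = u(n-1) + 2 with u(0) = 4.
Computing the sequence terms: 4, 6, 8, 10, 12, 14, 16, 18, 20
Adding these values together:

108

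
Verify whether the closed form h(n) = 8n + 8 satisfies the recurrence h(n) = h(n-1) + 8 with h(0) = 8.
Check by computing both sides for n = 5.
From the recurrence with h(0) = 8:
  h(0) = 8, h(1) = 16, h(2) = 24, h(3) = 32, h(4) = 40, h(5) = 48
  so the recurrence gives h(5) = 48.
From the proposed closed form h(n) = 8n + 8:
  h(5) = 48.
Both sides give 48 at n = 5, and the initial condition(s) match, so the closed form is consistent.

Yes, the closed form is correct.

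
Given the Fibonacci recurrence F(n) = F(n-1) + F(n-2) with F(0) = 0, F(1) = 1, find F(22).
Computing the sequence terms:
0, 1, 1, 2, 3, 5, 8, 13, 21, 34, 55, 89, 144, 233, 377, 610, 987, 1597, 2584, 4181, 6765, 10946, 17711

17711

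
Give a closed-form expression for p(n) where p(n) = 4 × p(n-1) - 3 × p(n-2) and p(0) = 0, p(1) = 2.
Recurrence: p(n) = 4 × p(n-1) - 3 × p(n-2), initial: p(0) = 0, p(1) = 2.
Characteristic equation: r² - 4r + 3 = 0, which factors as (r - 3)(r - 1) = 0, so r = 3, 1. General solution p(n) = A·3ⁿ + B·1ⁿ. From p(0) = 0: A + B = 0. From p(1) = 2: 3A + 1B = 2. Solving gives A = 1, B = -1.

p(n) = 3ⁿ - 1ⁿ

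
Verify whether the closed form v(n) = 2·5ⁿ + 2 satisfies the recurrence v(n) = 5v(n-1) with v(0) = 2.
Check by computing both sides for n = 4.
From the recurrence with v(0) = 2:
  v(0) = 2, v(1) = 10, v(2) = 50, v(3) = 250, v(4) = 1250
  so the recurrence gives v(4) = 1250.
From the proposed closed form v(n) = 2·5ⁿ + 2:
  v(4) = 1252.
The recurrence gives 1250 but the closed form gives 1252, so the closed form does not satisfy the recurrence.

No, the closed form is incorrect.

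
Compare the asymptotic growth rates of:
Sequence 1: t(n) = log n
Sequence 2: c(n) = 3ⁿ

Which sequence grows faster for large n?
Comparing growth rates:
Growth-rate hierarchy: log n ≺ any polynomial ≺ any exponential cⁿ (c>1) ≺ n! ≺ nⁿ.
exponential base 3 dominates logarithmic asymptotically.

c(n) grows faster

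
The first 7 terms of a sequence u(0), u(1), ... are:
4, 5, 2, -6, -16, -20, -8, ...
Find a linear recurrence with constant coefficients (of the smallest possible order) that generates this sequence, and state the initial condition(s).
Look for the lowest-order linear relation among consecutive terms.
Observation: u(n) - 2·u(n-1) - (-2)·u(n-2) = 0 holds for the shown terms, and no order-1 relation u(n) = α·u(n-1) + β fits.
Check at n=3: 2·2 + (-2)·5 = -6. ✓

u(n) = 2u(n-1) - 2u(n-2), u(0) = 4, u(1) = 5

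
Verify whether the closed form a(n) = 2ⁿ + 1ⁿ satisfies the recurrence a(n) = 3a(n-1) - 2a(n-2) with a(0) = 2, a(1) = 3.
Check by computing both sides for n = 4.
From the recurrence with a(0) = 2, a(1) = 3:
  a(0) = 2, a(1) = 3, a(2) = 5, a(3) = 9, a(4) = 17
  so the recurrence gives a(4) = 17.
From the proposed closed form a(n) = 2ⁿ + 1ⁿ:
  a(4) = 17.
Both sides give 17 at n = 4, and the initial condition(s) match, so the closed form is consistent.

Yes, the closed form is correct.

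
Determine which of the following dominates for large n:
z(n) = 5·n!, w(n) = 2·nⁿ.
Comparing growth rates:
Growth-rate hierarchy: log n ≺ any polynomial ≺ any exponential cⁿ (c>1) ≺ n! ≺ nⁿ.
super-exponential nⁿ dominates factorial asymptotically.

w(n) grows faster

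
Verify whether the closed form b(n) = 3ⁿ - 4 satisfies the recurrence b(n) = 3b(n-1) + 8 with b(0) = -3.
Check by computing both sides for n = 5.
From the recurrence with b(0) = -3:
  b(0) = -3, b(1) = -1, b(2) = 5, b(3) = 23, b(4) = 77, b(5) = 239
  so the recurrence gives b(5) = 239.
From the proposed closed form b(n) = 3ⁿ - 4:
  b(5) = 239.
Both sides give 239 at n = 5, and the initial condition(s) match, so the closed form is consistent.

Yes, the closed form is correct.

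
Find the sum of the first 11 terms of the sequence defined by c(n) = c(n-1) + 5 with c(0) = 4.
Computing the sequence terms: 4, 9, 14, 19, 24, 29, 34, 39, 44, 49, 54
Adding these values together:

319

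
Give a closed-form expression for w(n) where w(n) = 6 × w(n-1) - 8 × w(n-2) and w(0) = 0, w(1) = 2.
Recurrence: w(n) = 6 × w(n-1) - 8 × w(n-2), initial: w(0) = 0, w(1) = 2.
Characteristic equation: r² - 6r + 8 = 0, which factors as (r - 4)(r - 2) = 0, so r = 4, 2. General solution w(n) = A·4ⁿ + B·2ⁿ. From w(0) = 0: A + B = 0. From w(1) = 2: 4A + 2B = 2. Solving gives A = 1, B = -1.

w(n) = 4ⁿ - 2ⁿ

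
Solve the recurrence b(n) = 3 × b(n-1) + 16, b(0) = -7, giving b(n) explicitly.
Recurrence: b(n) = 3 × b(n-1) + 16, initial: b(0) = -7.
Try b(n) = A·3ⁿ + C. Substituting: A·3ⁿ + C = 3(A·3ⁿ⁻¹ + C) + 16 = A·3ⁿ + 3C + 16, so C = 3C + 16, giving C = -8. Then b(0) = A - 8 = -7 gives A = 1.

b(n) = 3ⁿ - 8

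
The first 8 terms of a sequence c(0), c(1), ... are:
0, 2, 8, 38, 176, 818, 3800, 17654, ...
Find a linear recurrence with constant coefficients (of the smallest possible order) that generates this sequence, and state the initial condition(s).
Look for the lowest-order linear relation among consecutive terms.
Observation: c(n) - 4·c(n-1) - (3)·c(n-2) = 0 holds for the shown terms, and no order-1 relation c(n) = α·c(n-1) + β fits.
Check at n=3: 4·8 + (3)·2 = 38. ✓

c(n) = 4c(n-1) + 3c(n-2), c(0) = 0, c(1) = 2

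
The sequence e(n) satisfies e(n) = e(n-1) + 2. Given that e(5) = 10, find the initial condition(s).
e(5) = e(0) + 5·2, so e(0) = 10 - 10 = 0.

e(0) = 0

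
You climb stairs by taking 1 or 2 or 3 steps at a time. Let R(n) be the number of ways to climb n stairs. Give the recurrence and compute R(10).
Condition on the size of the last step (1 to 3): before it there were n-1, …, n-3 stairs climbed, and these cases are disjoint, so R(n) = R(n-1) + R(n-2) + R(n-3) (order-3 linear recurrence).
Initial conditions by direct count (compositions of i into parts ≤ 3): R(1) = 1; R(2) = 2; R(3) = 4.
Iterating the recurrence: R(4) = 7, R(5) = 13, R(6) = 24, R(7) = 44, R(8) = 81, R(9) = 149, R(10) = 274.

R(n) = R(n-1) + R(n-2) + R(n-3), R(1) = 1, R(2) = 2, R(3) = 4; R(10) = 274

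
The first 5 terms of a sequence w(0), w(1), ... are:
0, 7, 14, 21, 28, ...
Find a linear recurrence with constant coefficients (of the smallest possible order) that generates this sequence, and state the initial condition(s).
Look for the lowest-order linear relation among consecutive terms.
Observation: consecutive differences are constant (= 7).
Check at n=2: 1·7 + 7 = 14. ✓

w(n) = w(n-1) + 7, w(0) = 0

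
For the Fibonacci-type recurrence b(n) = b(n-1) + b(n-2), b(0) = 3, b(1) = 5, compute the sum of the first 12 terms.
Computing the sequence terms: 3, 5, 8, 13, 21, 34, 55, 89, 144, 233, 377, 610
Adding these values together:

1592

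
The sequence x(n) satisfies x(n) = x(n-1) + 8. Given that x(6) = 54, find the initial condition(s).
x(6) = x(0) + 6·8, so x(0) = 54 - 48 = 6.

x(0) = 6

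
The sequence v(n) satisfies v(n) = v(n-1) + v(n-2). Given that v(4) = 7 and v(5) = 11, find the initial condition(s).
Work backwards using v(k) = v(k+2) - v(k+1):
v(3) = v(5) - v(4) = 11 - 7 = 4
v(2) = v(4) - v(3) = 7 - 4 = 3
v(1) = v(3) - v(2) = 4 - 3 = 1
v(0) = v(2) - v(1) = 3 - 1 = 2

v(0) = 2, v(1) = 1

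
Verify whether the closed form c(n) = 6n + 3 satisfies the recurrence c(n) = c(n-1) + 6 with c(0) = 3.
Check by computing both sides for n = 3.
From the recurrence with c(0) = 3:
  c(0) = 3, c(1) = 9, c(2) = 15, c(3) = 21
  so the recurrence gives c(3) = 21.
From the proposed closed form c(n) = 6n + 3:
  c(3) = 21.
Both sides give 21 at n = 3, and the initial condition(s) match, so the closed form is consistent.

Yes, the closed form is correct.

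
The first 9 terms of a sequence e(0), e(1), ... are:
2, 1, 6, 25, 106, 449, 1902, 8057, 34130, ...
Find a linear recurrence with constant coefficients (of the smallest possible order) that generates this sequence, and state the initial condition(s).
Look for the lowest-order linear relation among consecutive terms.
Observation: e(n) - 4·e(n-1) - (1)·e(n-2) = 0 holds for the shown terms, and no order-1 relation e(n) = α·e(n-1) + β fits.
Check at n=3: 4·6 + (1)·1 = 25. ✓

e(n) = 4e(n-1) + e(n-2), e(0) = 2, e(1) = 1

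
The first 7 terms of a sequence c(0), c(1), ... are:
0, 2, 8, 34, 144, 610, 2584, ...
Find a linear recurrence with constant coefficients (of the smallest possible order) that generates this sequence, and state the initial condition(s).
Look for the lowest-order linear relation among consecutive terms.
Observation: c(n) - 4·c(n-1) - (1)·c(n-2) = 0 holds for the shown terms, and no order-1 relation c(n) = α·c(n-1) + β fits.
Check at n=3: 4·8 + (1)·2 = 34. ✓

c(n) = 4c(n-1) + c(n-2), c(0) = 0, c(1) = 2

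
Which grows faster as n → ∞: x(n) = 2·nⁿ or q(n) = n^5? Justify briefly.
Comparing growth rates:
Growth-rate hierarchy: log n ≺ any polynomial ≺ any exponential cⁿ (c>1) ≺ n! ≺ nⁿ.
super-exponential nⁿ dominates polynomial degree 5 asymptotically.

x(n) grows faster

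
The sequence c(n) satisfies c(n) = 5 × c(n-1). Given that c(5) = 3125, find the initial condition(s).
In general c(n) = 5ⁿ · c(0). At n = 5: c(0) = c(5) / 5^5 = 3125 / 3125 = 1.

c(0) = 1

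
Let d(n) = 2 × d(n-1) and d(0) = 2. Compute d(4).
Computing step by step:
d(0) = 2
d(1) = 2 × 2 = 4
d(2) = 2 × 4 = 8
d(3) = 2 × 8 = 16
d(4) = 2 × 16 = 32

32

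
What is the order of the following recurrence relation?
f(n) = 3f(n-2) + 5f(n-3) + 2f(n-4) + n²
The order is the largest lag k for which f(n-k) appears. Here the deepest term is f(n-4) (the n² term is non-homogeneous and does not affect the order), so the order is 4.

Order 4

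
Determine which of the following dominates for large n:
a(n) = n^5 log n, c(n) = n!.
Comparing growth rates:
Growth-rate hierarchy: log n ≺ any polynomial ≺ any exponential cⁿ (c>1) ≺ n! ≺ nⁿ.
factorial dominates polynomial degree 5 (with log factor) asymptotically.

c(n) grows faster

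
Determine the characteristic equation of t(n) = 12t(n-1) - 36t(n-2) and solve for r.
Substitute t(n) = rⁿ and divide through by rⁿ⁻²: r² - 12r + 36 = 0
Factor: (r - 6)² = 0, so r = 6 (double root).
General solution: t(n) = (A + Bn)·6ⁿ

Characteristic: r² - 12r + 36 = 0, Roots: r = 6 (double root)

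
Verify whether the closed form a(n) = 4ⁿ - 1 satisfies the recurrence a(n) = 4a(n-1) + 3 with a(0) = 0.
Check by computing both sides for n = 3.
From the recurrence with a(0) = 0:
  a(0) = 0, a(1) = 3, a(2) = 15, a(3) = 63
  so the recurrence gives a(3) = 63.
From the proposed closed form a(n) = 4ⁿ - 1:
  a(3) = 63.
Both sides give 63 at n = 3, and the initial condition(s) match, so the closed form is consistent.

Yes, the closed form is correct.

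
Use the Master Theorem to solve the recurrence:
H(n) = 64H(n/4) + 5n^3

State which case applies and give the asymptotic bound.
Master Theorem template: H(n) = a·H(n/b) + f(n).
Here: a=64, b=4, f(n)=5n^3
Compute log_b(a) = log_4(64) = 3.
f(n) = 5n^3 = Θ(n^3). Case 2: H(n) = Θ(n^3 log n).

Case 2: H(n) = Θ(n^3 log n)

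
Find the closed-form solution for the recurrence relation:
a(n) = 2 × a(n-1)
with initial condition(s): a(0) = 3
Recurrence: a(n) = 2 × a(n-1), initial: a(0) = 3.
Each term is 2 times the previous, so this is geometric with ratio 2. After n steps: a(n) = a(0)·2ⁿ = 3·2ⁿ.

a(n) = 3·2ⁿ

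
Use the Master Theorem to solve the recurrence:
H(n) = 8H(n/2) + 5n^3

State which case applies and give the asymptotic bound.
Master Theorem template: H(n) = a·H(n/b) + f(n).
Here: a=8, b=2, f(n)=5n^3
Compute log_b(a) = log_2(8) = 3.
f(n) = 5n^3 = Θ(n^3). Case 2: H(n) = Θ(n^3 log n).

Case 2: H(n) = Θ(n^3 log n)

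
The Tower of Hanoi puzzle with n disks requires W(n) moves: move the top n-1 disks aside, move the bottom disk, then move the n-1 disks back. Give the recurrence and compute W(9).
Moving n disks = move the top n-1 disks aside (W(n-1) moves) + move the largest disk (1 move) + move the n-1 disks back on top (W(n-1) moves), so W(n) = 2W(n-1) + 1, with W(1) = 1 (a single disk takes one move).
First terms: 1, 3, 7, 15, 31, 63, … — each is one less than a power of 2. Indeed W(n) + 1 = 2(W(n-1) + 1) with W(1) + 1 = 2, so W(n) + 1 = 2ⁿ and W(n) = 2ⁿ - 1.
Hence W(9) = 2^9 - 1 = 512 - 1 = 511.

W(n) = 2W(n-1) + 1, W(1) = 1; W(9) = 511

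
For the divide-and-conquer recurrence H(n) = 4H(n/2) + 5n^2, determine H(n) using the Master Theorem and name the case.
Master Theorem template: H(n) = a·H(n/b) + f(n).
Here: a=4, b=2, f(n)=5n^2
Compute log_b(a) = log_2(4) = 2.
f(n) = 5n^2 = Θ(n^2). Case 2: H(n) = Θ(n^2 log n).

Case 2: H(n) = Θ(n^2 log n)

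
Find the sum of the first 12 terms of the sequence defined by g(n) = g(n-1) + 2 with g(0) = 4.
Computing the sequence terms: 4, 6, 8, 10, 12, 14, 16, 18, 20, 22, 24, 26
Adding these values together:

180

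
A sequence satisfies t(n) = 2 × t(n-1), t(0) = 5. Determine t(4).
Computing step by step:
t(0) = 5
t(1) = 2 × 5 = 10
t(2) = 2 × 10 = 20
t(3) = 2 × 20 = 40
t(4) = 2 × 40 = 80

80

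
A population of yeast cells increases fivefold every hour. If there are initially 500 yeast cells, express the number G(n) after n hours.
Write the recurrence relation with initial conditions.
Each hour multiplies the count by 5, so the count after n hours depends only on the count after n-1 hours: G(n) = 5 × G(n-1). The starting count gives G(0) = 500.
Unrolling n times gives the closed form G(n) = 500 × 5ⁿ.

G(n) = 5 × G(n-1), G(0) = 500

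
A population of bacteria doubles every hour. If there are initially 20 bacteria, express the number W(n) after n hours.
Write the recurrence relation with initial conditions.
Each hour multiplies the count by 2, so the count after n hours depends only on the count after n-1 hours: W(n) = 2 × W(n-1). The starting count gives W(0) = 20.
Unrolling n times gives the closed form W(n) = 20 × 2ⁿ.

W(n) = 2 × W(n-1), W(0) = 20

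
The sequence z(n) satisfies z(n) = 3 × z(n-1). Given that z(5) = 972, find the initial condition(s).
In general z(n) = 3ⁿ · z(0). At n = 5: z(0) = z(5) / 3^5 = 972 / 243 = 4.

z(0) = 4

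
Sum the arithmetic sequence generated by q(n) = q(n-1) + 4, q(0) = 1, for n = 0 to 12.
Computing the sequence terms: 1, 5, 9, 13, 17, 21, 25, 29, 33, 37, 41, 45, 49
Adding these values together:

325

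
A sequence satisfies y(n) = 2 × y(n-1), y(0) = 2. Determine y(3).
Computing step by step:
y(0) = 2
y(1) = 2 × 2 = 4
y(2) = 2 × 4 = 8
y(3) = 2 × 8 = 16

16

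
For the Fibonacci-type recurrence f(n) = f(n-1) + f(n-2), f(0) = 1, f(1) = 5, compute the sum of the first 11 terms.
Computing the sequence terms: 1, 5, 6, 11, 17, 28, 45, 73, 118, 191, 309
Adding these values together:

804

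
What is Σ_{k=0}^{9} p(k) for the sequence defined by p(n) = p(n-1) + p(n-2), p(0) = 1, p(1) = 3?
Computing the sequence terms: 1, 3, 4, 7, 11, 18, 29, 47, 76, 123
Adding these values together:

319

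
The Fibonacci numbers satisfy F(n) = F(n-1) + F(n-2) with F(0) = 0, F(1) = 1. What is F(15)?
Computing the sequence terms:
0, 1, 1, 2, 3, 5, 8, 13, 21, 34, 55, 89, 144, 233, 377, 610

610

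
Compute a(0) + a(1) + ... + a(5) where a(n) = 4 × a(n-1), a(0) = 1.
Computing the sequence terms: 1, 4, 16, 64, 256, 1024
Adding these values together:

1365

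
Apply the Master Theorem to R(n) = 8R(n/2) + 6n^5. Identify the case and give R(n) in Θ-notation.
Master Theorem template: R(n) = a·R(n/b) + f(n).
Here: a=8, b=2, f(n)=6n^5
Compute log_b(a) = log_2(8) = 3.
f(n) = 6n^5 = Ω(n^(3+ε)) with ε = 2, and the regularity condition holds (a·f(n/b) = (a/b^5)·f(n) with a/b^5 = 2^-2 < 1). Case 3: R(n) = Θ(f(n)) = Θ(n^5).

Case 3: R(n) = Θ(n^5)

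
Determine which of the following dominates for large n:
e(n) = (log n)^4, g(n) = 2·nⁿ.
Comparing growth rates:
Growth-rate hierarchy: log n ≺ any polynomial ≺ any exponential cⁿ (c>1) ≺ n! ≺ nⁿ.
super-exponential nⁿ dominates polylogarithmic (log n)^4 asymptotically.

g(n) grows faster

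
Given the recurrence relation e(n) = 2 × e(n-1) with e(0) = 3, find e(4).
Computing step by step:
e(0) = 3
e(1) = 2 × 3 = 6
e(2) = 2 × 6 = 12
e(3) = 2 × 12 = 24
e(4) = 2 × 24 = 48

48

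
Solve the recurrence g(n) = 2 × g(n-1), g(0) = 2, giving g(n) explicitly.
Recurrence: g(n) = 2 × g(n-1), initial: g(0) = 2.
Each term is 2 times the previous, so this is geometric with ratio 2. After n steps: g(n) = g(0)·2ⁿ = 2·2ⁿ.

g(n) = 2·2ⁿ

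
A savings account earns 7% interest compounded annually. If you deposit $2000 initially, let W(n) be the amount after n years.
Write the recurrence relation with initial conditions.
Each year the balance grows by 7%, i.e. is multiplied by 1 + 7/100 = 1.07, so W(n) = 1.07 × W(n-1). The initial deposit gives W(0) = 2000.
Unrolling gives the closed form W(n) = 2000 × (1.07)ⁿ.

W(n) = 1.07 × W(n-1), W(0) = 2000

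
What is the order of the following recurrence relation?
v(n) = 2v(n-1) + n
The order is the largest lag k for which v(n-k) appears. Here the deepest term is v(n-1) (the n term is non-homogeneous and does not affect the order), so the order is 1.

Order 1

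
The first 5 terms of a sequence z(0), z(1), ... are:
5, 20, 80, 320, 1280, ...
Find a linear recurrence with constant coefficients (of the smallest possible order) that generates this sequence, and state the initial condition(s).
Look for the lowest-order linear relation among consecutive terms.
Observation: each term is 4× the previous.
Check at n=2: 4·20 = 80. ✓

z(n) = 4 × z(n-1), z(0) = 5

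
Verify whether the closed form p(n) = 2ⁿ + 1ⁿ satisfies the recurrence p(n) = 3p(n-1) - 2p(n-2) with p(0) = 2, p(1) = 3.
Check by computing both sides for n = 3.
From the recurrence with p(0) = 2, p(1) = 3:
  p(0) = 2, p(1) = 3, p(2) = 5, p(3) = 9
  so the recurrence gives p(3) = 9.
From the proposed closed form p(n) = 2ⁿ + 1ⁿ:
  p(3) = 9.
Both sides give 9 at n = 3, and the initial condition(s) match, so the closed form is consistent.

Yes, the closed form is correct.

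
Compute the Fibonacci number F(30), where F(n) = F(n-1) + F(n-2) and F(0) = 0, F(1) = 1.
Computing the sequence terms:
0, 1, 1, 2, 3, 5, 8, 13, 21, 34, 55, 89, 144, 233, 377, 610, 987, 1597, 2584, 4181, 6765, 10946, 17711, 28657, 46368, 75025, 121393, 196418, 317811, 514229, 832040

832040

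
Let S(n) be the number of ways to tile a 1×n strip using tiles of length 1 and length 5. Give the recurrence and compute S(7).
Condition on the last tile: it has length 1 (leaving a 1×(n-1) strip) or length 5 (leaving a 1×(n-5) strip), so S(n) = S(n-1) + S(n-5) (order-5 linear recurrence).
For 0 ≤ i < 5 only unit tiles fit, so S(i) = 1.
Iterating the recurrence: S(5) = 2, S(6) = 3, S(7) = 4.

S(n) = S(n-1) + S(n-5), with S(i) = 1 for 0 ≤ i < 5; S(7) = 4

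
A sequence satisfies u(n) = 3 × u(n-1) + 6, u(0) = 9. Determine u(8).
Computing step by step:
u(0) = 9
u(1) = 3 × 9 + 6 = 33
u(2) = 3 × 33 + 6 = 105
u(3) = 3 × 105 + 6 = 321
u(4) = 3 × 321 + 6 = 969
u(5) = 3 × 969 + 6 = 2913
u(6) = 3 × 2913 + 6 = 8745
u(7) = 3 × 8745 + 6 = 26241
u(8) = 3 × 26241 + 6 = 78729

78729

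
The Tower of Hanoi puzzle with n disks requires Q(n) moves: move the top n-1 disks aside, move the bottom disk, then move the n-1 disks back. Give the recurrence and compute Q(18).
Moving n disks = move the top n-1 disks aside (Q(n-1) moves) + move the largest disk (1 move) + move the n-1 disks back on top (Q(n-1) moves), so Q(n) = 2Q(n-1) + 1, with Q(1) = 1 (a single disk takes one move).
First terms: 1, 3, 7, 15, 31, 63, … — each is one less than a power of 2. Indeed Q(n) + 1 = 2(Q(n-1) + 1) with Q(1) + 1 = 2, so Q(n) + 1 = 2ⁿ and Q(n) = 2ⁿ - 1.
Hence Q(18) = 2^18 - 1 = 262144 - 1 = 262143.

Q(n) = 2Q(n-1) + 1, Q(1) = 1; Q(18) = 262143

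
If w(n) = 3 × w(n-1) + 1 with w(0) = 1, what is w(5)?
Computing step by step:
w(0) = 1
w(1) = 3 × 1 + 1 = 4
w(2) = 3 × 4 + 1 = 13
w(3) = 3 × 13 + 1 = 40
w(4) = 3 × 40 + 1 = 121
w(5) = 3 × 121 + 1 = 364

364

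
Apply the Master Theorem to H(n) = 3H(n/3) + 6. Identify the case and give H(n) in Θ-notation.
Master Theorem template: H(n) = a·H(n/b) + f(n).
Here: a=3, b=3, f(n)=6
Compute log_b(a) = log_3(3) = 1.
f(n) = 6 = O(n^(1-ε)) with ε = 1. Case 1: H(n) = Θ(n^log_b(a)) = Θ(n).

Case 1: H(n) = Θ(n)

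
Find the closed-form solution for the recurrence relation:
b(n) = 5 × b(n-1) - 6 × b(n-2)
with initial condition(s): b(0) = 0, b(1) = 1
Recurrence: b(n) = 5 × b(n-1) - 6 × b(n-2), initial: b(0) = 0, b(1) = 1.
Characteristic equation: r² - 5r + 6 = 0, which factors as (r - 3)(r - 2) = 0, so r = 3, 2. General solution b(n) = A·3ⁿ + B·2ⁿ. From b(0) = 0: A + B = 0. From b(1) = 1: 3A + 2B = 1. Solving gives A = 1, B = -1.

b(n) = 3ⁿ - 2ⁿ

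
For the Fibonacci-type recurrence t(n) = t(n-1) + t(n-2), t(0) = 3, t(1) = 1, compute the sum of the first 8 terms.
Computing the sequence terms: 3, 1, 4, 5, 9, 14, 23, 37
Adding these values together:

96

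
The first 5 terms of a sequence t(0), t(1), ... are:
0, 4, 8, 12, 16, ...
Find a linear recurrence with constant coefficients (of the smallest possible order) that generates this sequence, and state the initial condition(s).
Look for the lowest-order linear relation among consecutive terms.
Observation: consecutive differences are constant (= 4).
Check at n=2: 1·4 + 4 = 8. ✓

t(n) = t(n-1) + 4, t(0) = 0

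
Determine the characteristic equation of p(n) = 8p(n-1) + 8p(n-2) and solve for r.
Substitute p(n) = rⁿ and divide through by rⁿ⁻²: r² - 8r - 8 = 0
Discriminant: 8² + 4·8 = 96, not a perfect square, so by the quadratic formula r = (8 ± √96)/2.
General solution: p(n) = A·r₁ⁿ + B·r₂ⁿ where r₁,r₂ = (8 ± √96)/2

Characteristic: r² - 8r - 8 = 0, Roots: r = (8 ± √96)/2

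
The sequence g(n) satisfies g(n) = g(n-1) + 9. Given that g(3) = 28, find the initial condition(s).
g(3) = g(0) + 3·9, so g(0) = 28 - 27 = 1.

g(0) = 1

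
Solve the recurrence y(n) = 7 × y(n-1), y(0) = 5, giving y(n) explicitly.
Recurrence: y(n) = 7 × y(n-1), initial: y(0) = 5.
Each term is 7 times the previous, so this is geometric with ratio 7. After n steps: y(n) = y(0)·7ⁿ = 5·7ⁿ.

y(n) = 5·7ⁿ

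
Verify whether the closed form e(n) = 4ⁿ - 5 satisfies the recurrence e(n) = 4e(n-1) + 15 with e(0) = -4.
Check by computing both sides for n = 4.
From the recurrence with e(0) = -4:
  e(0) = -4, e(1) = -1, e(2) = 11, e(3) = 59, e(4) = 251
  so the recurrence gives e(4) = 251.
From the proposed closed form e(n) = 4ⁿ - 5:
  e(4) = 251.
Both sides give 251 at n = 4, and the initial condition(s) match, so the closed form is consistent.

Yes, the closed form is correct.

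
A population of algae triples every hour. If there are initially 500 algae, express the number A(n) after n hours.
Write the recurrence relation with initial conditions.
Each hour multiplies the count by 3, so the count after n hours depends only on the count after n-1 hours: A(n) = 3 × A(n-1). The starting count gives A(0) = 500.
Unrolling n times gives the closed form A(n) = 500 × 3ⁿ.

A(n) = 3 × A(n-1), A(0) = 500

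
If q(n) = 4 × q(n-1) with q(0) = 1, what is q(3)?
Computing step by step:
q(0) = 1
q(1) = 4 × 1 = 4
q(2) = 4 × 4 = 16
q(3) = 4 × 16 = 64

64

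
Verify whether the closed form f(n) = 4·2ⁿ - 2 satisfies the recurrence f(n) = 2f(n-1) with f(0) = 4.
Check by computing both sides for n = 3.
From the recurrence with f(0) = 4:
  f(0) = 4, f(1) = 8, f(2) = 16, f(3) = 32
  so the recurrence gives f(3) = 32.
From the proposed closed form f(n) = 4·2ⁿ - 2:
  f(3) = 30.
The recurrence gives 32 but the closed form gives 30, so the closed form does not satisfy the recurrence.

No, the closed form is incorrect.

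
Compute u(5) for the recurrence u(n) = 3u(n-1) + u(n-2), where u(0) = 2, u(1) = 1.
Computing the sequence terms:
2, 1, 5, 16, 53, 175

175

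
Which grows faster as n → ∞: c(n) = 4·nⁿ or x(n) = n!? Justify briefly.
Comparing growth rates:
Growth-rate hierarchy: log n ≺ any polynomial ≺ any exponential cⁿ (c>1) ≺ n! ≺ nⁿ.
super-exponential nⁿ dominates factorial asymptotically.

c(n) grows faster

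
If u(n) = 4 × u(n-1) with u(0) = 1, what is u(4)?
Computing step by step:
u(0) = 1
u(1) = 4 × 1 = 4
u(2) = 4 × 4 = 16
u(3) = 4 × 16 = 64
u(4) = 4 × 64 = 256

256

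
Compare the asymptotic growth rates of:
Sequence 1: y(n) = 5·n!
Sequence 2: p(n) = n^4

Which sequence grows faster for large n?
Comparing growth rates:
Growth-rate hierarchy: log n ≺ any polynomial ≺ any exponential cⁿ (c>1) ≺ n! ≺ nⁿ.
factorial dominates polynomial degree 4 asymptotically.

y(n) grows faster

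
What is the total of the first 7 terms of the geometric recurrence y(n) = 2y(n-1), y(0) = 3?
Computing the sequence terms: 3, 6, 12, 24, 48, 96, 192
Adding these values together:

381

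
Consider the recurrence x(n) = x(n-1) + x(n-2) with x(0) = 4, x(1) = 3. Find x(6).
Computing the sequence terms:
4, 3, 7, 10, 17, 27, 44

44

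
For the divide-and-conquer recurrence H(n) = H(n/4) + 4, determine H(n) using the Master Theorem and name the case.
Master Theorem template: H(n) = a·H(n/b) + f(n).
Here: a=1, b=4, f(n)=4
Compute log_b(a) = log_4(1) = 0.
f(n) = 4 = Θ(1). Case 2: H(n) = Θ(log n).

Case 2: H(n) = Θ(log n)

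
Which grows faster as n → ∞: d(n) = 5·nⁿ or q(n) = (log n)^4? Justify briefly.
Comparing growth rates:
Growth-rate hierarchy: log n ≺ any polynomial ≺ any exponential cⁿ (c>1) ≺ n! ≺ nⁿ.
super-exponential nⁿ dominates polylogarithmic (log n)^4 asymptotically.

d(n) grows faster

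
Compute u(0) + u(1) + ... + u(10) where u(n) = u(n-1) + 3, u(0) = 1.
Computing the sequence terms: 1, 4, 7, 10, 13, 16, 19, 22, 25, 28, 31
Adding these values together:

176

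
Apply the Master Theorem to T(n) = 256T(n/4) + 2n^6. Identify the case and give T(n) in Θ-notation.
Master Theorem template: T(n) = a·T(n/b) + f(n).
Here: a=256, b=4, f(n)=2n^6
Compute log_b(a) = log_4(256) = 4.
f(n) = 2n^6 = Ω(n^(4+ε)) with ε = 2, and the regularity condition holds (a·f(n/b) = (a/b^6)·f(n) with a/b^6 = 4^-2 < 1). Case 3: T(n) = Θ(f(n)) = Θ(n^6).

Case 3: T(n) = Θ(n^6)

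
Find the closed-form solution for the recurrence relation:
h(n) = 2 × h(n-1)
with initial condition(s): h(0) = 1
Recurrence: h(n) = 2 × h(n-1), initial: h(0) = 1.
Each term is 2 times the previous, so this is geometric with ratio 2. After n steps: h(n) = h(0)·2ⁿ = 2ⁿ.

h(n) = 2ⁿ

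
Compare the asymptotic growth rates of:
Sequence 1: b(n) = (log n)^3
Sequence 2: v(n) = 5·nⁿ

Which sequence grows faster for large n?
Comparing growth rates:
Growth-rate hierarchy: log n ≺ any polynomial ≺ any exponential cⁿ (c>1) ≺ n! ≺ nⁿ.
super-exponential nⁿ dominates polylogarithmic (log n)^3 asymptotically.

v(n) grows faster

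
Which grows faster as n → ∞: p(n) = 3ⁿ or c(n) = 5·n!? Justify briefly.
Comparing growth rates:
Growth-rate hierarchy: log n ≺ any polynomial ≺ any exponential cⁿ (c>1) ≺ n! ≺ nⁿ.
factorial dominates exponential base 3 asymptotically.

c(n) grows faster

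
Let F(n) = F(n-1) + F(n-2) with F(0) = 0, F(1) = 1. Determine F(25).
Computing the sequence terms:
0, 1, 1, 2, 3, 5, 8, 13, 21, 34, 55, 89, 144, 233, 377, 610, 987, 1597, 2584, 4181, 6765, 10946, 17711, 28657, 46368, 75025

75025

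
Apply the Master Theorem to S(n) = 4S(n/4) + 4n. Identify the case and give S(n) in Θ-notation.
Master Theorem template: S(n) = a·S(n/b) + f(n).
Here: a=4, b=4, f(n)=4n
Compute log_b(a) = log_4(4) = 1.
f(n) = 4n = Θ(n). Case 2: S(n) = Θ(n log n).

Case 2: S(n) = Θ(n log n)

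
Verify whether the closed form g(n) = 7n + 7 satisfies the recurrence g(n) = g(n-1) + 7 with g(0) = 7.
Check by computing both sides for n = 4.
From the recurrence with g(0) = 7:
  g(0) = 7, g(1) = 14, g(2) = 21, g(3) = 28, g(4) = 35
  so the recurrence gives g(4) = 35.
From the proposed closed form g(n) = 7n + 7:
  g(4) = 35.
Both sides give 35 at n = 4, and the initial condition(s) match, so the closed form is consistent.

Yes, the closed form is correct.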